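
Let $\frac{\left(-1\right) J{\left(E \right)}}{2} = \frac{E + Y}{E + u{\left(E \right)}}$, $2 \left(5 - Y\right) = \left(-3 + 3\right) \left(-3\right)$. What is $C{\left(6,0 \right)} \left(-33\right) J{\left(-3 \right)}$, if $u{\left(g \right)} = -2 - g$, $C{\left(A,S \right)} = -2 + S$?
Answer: $132$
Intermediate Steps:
$Y = 5$ ($Y = 5 - \frac{\left(-3 + 3\right) \left(-3\right)}{2} = 5 - \frac{0 \left(-3\right)}{2} = 5 - 0 = 5 + 0 = 5$)
$J{\left(E \right)} = 5 + E$ ($J{\left(E \right)} = - 2 \frac{E + 5}{E - \left(2 + E\right)} = - 2 \frac{5 + E}{-2} = - 2 \left(5 + E\right) \left(- \frac{1}{2}\right) = - 2 \left(- \frac{5}{2} - \frac{E}{2}\right) = 5 + E$)
$C{\left(6,0 \right)} \left(-33\right) J{\left(-3 \right)} = \left(-2 + 0\right) \left(-33\right) \left(5 - 3\right) = \left(-2\right) \left(-33\right) 2 = 66 \cdot 2 = 132$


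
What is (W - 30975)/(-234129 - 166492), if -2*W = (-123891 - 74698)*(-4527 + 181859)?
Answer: -17608061299/400621 ≈ -43952.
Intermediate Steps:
W = 17608092274 (W = -(-123891 - 74698)*(-4527 + 181859)/2 = -(-198589)*177332/2 = -½*(-35216184548) = 17608092274)
(W - 30975)/(-234129 - 166492) = (17608092274 - 30975)/(-234129 - 166492) = 17608061299/(-400621) = 17608061299*(-1/400621) = -17608061299/400621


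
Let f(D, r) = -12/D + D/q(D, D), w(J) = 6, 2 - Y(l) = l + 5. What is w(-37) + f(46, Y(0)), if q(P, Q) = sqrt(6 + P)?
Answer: 132/23 + 23*sqrt(13)/13 ≈ 12.118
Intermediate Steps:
Y(l) = -3 - l (Y(l) = 2 - (l + 5) = 2 - (5 + l) = 2 + (-5 - l) = -3 - l)
f(D, r) = -12/D + D/sqrt(6 + D) (f(D, r) = -12/D + D/(sqrt(6 + D)) = -12/D + D/sqrt(6 + D))
w(-37) + f(46, Y(0)) = 6 + (-12/46 + 46/sqrt(6 + 46)) = 6 + (-12*1/46 + 46/sqrt(52)) = 6 + (-6/23 + 46*(sqrt(13)/26)) = 6 + (-6/23 + 23*sqrt(13)/13) = 132/23 + 23*sqrt(13)/13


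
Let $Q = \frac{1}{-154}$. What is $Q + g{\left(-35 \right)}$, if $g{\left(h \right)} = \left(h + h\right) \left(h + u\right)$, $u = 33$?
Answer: $\frac{21559}{154} \approx 139.99$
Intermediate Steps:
$g{\left(h \right)} = 2 h \left(33 + h\right)$ ($g{\left(h \right)} = \left(h + h\right) \left(h + 33\right) = 2 h \left(33 + h\right)$)
$Q = - \frac{1}{154} \approx -0.0064935$
$Q + g{\left(-35 \right)} = - \frac{1}{154} + 2 \left(-35\right) \left(33 - 35\right) = - \frac{1}{154} + 2 \left(-35\right) \left(-2\right) = - \frac{1}{154} + 140 = \frac{21559}{154}$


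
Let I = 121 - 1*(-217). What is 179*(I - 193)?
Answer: 25955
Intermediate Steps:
I = 338 (I = 121 + 217 = 338)
179*(I - 193) = 179*(338 - 193) = 179*145 = 25955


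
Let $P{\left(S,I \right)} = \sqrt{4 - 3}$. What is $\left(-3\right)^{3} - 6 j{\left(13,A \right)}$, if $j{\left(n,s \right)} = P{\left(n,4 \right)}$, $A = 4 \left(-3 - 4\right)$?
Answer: $-33$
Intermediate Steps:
$A = -28$ ($A = 4 \left(-7\right) = -28$)
$P{\left(S,I \right)} = 1$ ($P{\left(S,I \right)} = \sqrt{1} = 1$)
$j{\left(n,s \right)} = 1$
$\left(-3\right)^{3} - 6 j{\left(13,A \right)} = \left(-3\right)^{3} - 6 = -27 - 6 = -33$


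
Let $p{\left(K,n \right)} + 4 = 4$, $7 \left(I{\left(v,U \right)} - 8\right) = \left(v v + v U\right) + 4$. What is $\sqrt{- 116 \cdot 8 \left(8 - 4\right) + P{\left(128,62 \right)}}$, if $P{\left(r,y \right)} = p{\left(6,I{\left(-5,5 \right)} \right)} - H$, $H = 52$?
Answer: $2 i \sqrt{941} \approx 61.351 i$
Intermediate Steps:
$I{\left(v,U \right)} = \frac{60}{7} + \frac{v^{2}}{7} + \frac{U v}{7}$ ($I{\left(v,U \right)} = 8 + \frac{\left(v v + v U\right) + 4}{7} = 8 + \frac{\left(v^{2} + U v\right) + 4}{7} = 8 + \frac{4 + v^{2} + U v}{7} = 8 + \left(\frac{4}{7} + \frac{v^{2}}{7} + \frac{U v}{7}\right) = \frac{60}{7} + \frac{v^{2}}{7} + \frac{U v}{7}$)
$p{\left(K,n \right)} = 0$ ($p{\left(K,n \right)} = -4 + 4 = 0$)
$P{\left(r,y \right)} = -52$ ($P{\left(r,y \right)} = 0 - 52 = -52$)
$\sqrt{- 116 \cdot 8 \left(8 - 4\right) + P{\left(128,62 \right)}} = \sqrt{- 116 \cdot 8 \left(8 - 4\right) - 52} = \sqrt{- 116 \cdot 8 \cdot 4 - 52} = \sqrt{\left(-116\right) 32 - 52} = \sqrt{-3712 - 52} = \sqrt{-3764} = 2 i \sqrt{941}$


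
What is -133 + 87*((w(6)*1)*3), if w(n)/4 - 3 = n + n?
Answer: 15527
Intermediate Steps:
w(n) = 12 + 8*n (w(n) = 12 + 4*(n + n) = 12 + 4*(2*n) = 12 + 8*n)
-133 + 87*((w(6)*1)*3) = -133 + 87*(((12 + 8*6)*1)*3) = -133 + 87*(((12 + 48)*1)*3) = -133 + 87*((60*1)*3) = -133 + 87*(60*3) = -133 + 87*180 = -133 + 15660 = 15527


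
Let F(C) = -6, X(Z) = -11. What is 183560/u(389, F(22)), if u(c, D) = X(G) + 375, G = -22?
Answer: 3530/7 ≈ 504.29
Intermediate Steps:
u(c, D) = 364 (u(c, D) = -11 + 375 = 364)
183560/u(389, F(22)) = 183560/364 = 183560*(1/364) = 3530/7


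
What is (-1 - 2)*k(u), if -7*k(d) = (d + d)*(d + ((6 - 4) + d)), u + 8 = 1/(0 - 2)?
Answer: 765/7 ≈ 109.29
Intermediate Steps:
u = -17/2 (u = -8 + 1/(0 - 2) = -8 + 1/(-2) = -8 - ½ = -17/2 ≈ -8.5000)
k(d) = -2*d*(2 + 2*d)/7 (k(d) = -(d + d)*(d + ((6 - 4) + d))/7 = -2*d*(d + (2 + d))/7 = -2*d*(2 + 2*d)/7)
(-1 - 2)*k(u) = (-1 - 2)*(-4/7*(-17/2)*(1 - 17/2)) = -(-12)*(-17)*(-15)/(7*2*2) = -3*(-255/7) = 765/7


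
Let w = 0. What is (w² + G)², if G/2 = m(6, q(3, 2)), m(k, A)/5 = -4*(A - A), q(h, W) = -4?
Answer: 0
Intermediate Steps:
m(k, A) = 0 (m(k, A) = 5*(-4*(A - A)) = 5*(-4*0) = 5*0 = 0)
G = 0 (G = 2*0 = 0)
(w² + G)² = (0² + 0)² = (0 + 0)² = 0² = 0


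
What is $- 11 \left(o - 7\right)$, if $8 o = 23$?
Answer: $\frac{363}{8} \approx 45.375$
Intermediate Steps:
$o = \frac{23}{8}$ ($o = \frac{1}{8} \cdot 23 = \frac{23}{8} \approx 2.875$)
$- 11 \left(o - 7\right) = - 11 \left(\frac{23}{8} - 7\right) = \left(-11\right) \left(- \frac{33}{8}\right) = \frac{363}{8}$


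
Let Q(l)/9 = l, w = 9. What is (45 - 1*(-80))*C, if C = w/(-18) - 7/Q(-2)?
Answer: -125/9 ≈ -13.889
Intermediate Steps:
Q(l) = 9*l
C = -⅑ (C = 9/(-18) - 7/(9*(-2)) = 9*(-1/18) - 7/(-18) = -½ - 7*(-1/18) = -½ + 7/18 = -⅑ ≈ -0.11111)
(45 - 1*(-80))*C = (45 - 1*(-80))*(-⅑) = (45 + 80)*(-⅑) = 125*(-⅑) = -125/9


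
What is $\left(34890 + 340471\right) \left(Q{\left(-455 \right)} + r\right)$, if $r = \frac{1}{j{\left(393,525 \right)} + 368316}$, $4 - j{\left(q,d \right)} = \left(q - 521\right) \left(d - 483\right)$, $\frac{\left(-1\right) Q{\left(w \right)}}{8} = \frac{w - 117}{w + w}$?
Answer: $- \frac{3526809430203}{1868480} \approx -1.8875 \cdot 10^{6}$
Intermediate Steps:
$Q{\left(w \right)} = - \frac{4 \left(-117 + w\right)}{w}$ ($Q{\left(w \right)} = - 8 \frac{w - 117}{w + w} = - 8 \frac{-117 + w}{2 w} = - \frac{4 \left(-117 + w\right)}{w}$)
$j{\left(q,d \right)} = 4 - \left(-521 + q\right) \left(-483 + d\right)$ ($j{\left(q,d \right)} = 4 - \left(q - 521\right) \left(d - 483\right) = 4 - \left(-521 + q\right) \left(-483 + d\right)$)
$r = \frac{1}{373696}$ ($r = \frac{1}{\left(-251639 + 483 \cdot 393 + 521 \cdot 525 - 525 \cdot 393\right) + 368316} = \frac{1}{\left(-251639 + 189819 + 273525 - 206325\right) + 368316} = \frac{1}{5380 + 368316} = \frac{1}{373696} \approx 2.676 \cdot 10^{-6}$)
$\left(34890 + 340471\right) \left(Q{\left(-455 \right)} + r\right) = \left(34890 + 340471\right) \left(\left(-4 + \frac{468}{-455}\right) + \frac{1}{373696}\right) = 375361 \left(\left(-4 + 468 \left(- \frac{1}{455}\right)\right) + \frac{1}{373696}\right) = 375361 \left(\left(-4 - \frac{36}{35}\right) + \frac{1}{373696}\right) = 375361 \left(- \frac{176}{35} + \frac{1}{373696}\right) = 375361 \left(- \frac{65770461}{13079360}\right) = - \frac{3526809430203}{1868480}$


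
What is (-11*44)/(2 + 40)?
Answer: -242/21 ≈ -11.524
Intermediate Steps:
(-11*44)/(2 + 40) = -484/42 = -484*1/42 = -242/21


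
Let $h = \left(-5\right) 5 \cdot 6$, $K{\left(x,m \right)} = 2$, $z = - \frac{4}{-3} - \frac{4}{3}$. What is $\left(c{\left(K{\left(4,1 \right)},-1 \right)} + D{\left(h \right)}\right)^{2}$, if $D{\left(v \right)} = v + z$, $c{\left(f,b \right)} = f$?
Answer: $21904$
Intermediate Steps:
$z = 0$ ($z = \left(-4\right) \left(- \frac{1}{3}\right) - \frac{4}{3} = \frac{4}{3} - \frac{4}{3} = 0$)
$h = -150$ ($h = \left(-25\right) 6 = -150$)
$D{\left(v \right)} = v$ ($D{\left(v \right)} = v + 0 = v$)
$\left(c{\left(K{\left(4,1 \right)},-1 \right)} + D{\left(h \right)}\right)^{2} = \left(2 - 150\right)^{2} = \left(-148\right)^{2} = 21904$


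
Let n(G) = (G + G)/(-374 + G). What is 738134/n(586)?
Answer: 39121102/293 ≈ 1.3352e+5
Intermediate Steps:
n(G) = 2*G/(-374 + G) (n(G) = (2*G)/(-374 + G) = 2*G/(-374 + G))
738134/n(586) = 738134/((2*586/(-374 + 586))) = 738134/((2*586/212)) = 738134/((2*586*(1/212))) = 738134/(293/53) = 738134*(53/293) = 39121102/293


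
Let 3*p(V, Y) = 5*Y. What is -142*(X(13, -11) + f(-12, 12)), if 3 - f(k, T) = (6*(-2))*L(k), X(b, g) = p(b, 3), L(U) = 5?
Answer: -9656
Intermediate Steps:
p(V, Y) = 5*Y/3 (p(V, Y) = (5*Y)/3 = 5*Y/3)
X(b, g) = 5 (X(b, g) = (5/3)*3 = 5)
f(k, T) = 63 (f(k, T) = 3 - 6*(-2)*5 = 3 - (-12)*5 = 3 - 1*(-60) = 3 + 60 = 63)
-142*(X(13, -11) + f(-12, 12)) = -142*(5 + 63) = -142*68 = -9656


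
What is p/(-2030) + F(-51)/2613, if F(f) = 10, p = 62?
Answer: -70853/2652195 ≈ -0.026715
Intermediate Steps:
p/(-2030) + F(-51)/2613 = 62/(-2030) + 10/2613 = 62*(-1/2030) + 10*(1/2613) = -31/1015 + 10/2613 = -70853/2652195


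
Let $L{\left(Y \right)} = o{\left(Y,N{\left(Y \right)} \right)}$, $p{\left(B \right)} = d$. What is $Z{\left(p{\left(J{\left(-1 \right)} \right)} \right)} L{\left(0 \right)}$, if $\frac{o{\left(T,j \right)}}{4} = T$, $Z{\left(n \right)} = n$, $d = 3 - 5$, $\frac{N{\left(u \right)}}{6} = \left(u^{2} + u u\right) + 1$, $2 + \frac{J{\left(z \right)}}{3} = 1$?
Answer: $0$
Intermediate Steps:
$J{\left(z \right)} = -3$ ($J{\left(z \right)} = -6 + 3 \cdot 1 = -6 + 3 = -3$)
$N{\left(u \right)} = 6 + 12 u^{2}$ ($N{\left(u \right)} = 6 \left(\left(u^{2} + u u\right) + 1\right) = 6 \left(\left(u^{2} + u^{2}\right) + 1\right) = 6 \left(2 u^{2} + 1\right) = 6 \left(1 + 2 u^{2}\right) = 6 + 12 u^{2}$)
$d = -2$
$p{\left(B \right)} = -2$
$o{\left(T,j \right)} = 4 T$
$L{\left(Y \right)} = 4 Y$
$Z{\left(p{\left(J{\left(-1 \right)} \right)} \right)} L{\left(0 \right)} = - 2 \cdot 4 \cdot 0 = \left(-2\right) 0 = 0$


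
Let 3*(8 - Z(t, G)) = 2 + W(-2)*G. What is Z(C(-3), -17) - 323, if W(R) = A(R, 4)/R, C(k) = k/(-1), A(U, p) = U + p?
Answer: -964/3 ≈ -321.33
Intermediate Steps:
C(k) = -k (C(k) = k*(-1) = -k)
W(R) = (4 + R)/R (W(R) = (R + 4)/R = (4 + R)/R)
Z(t, G) = 22/3 + G/3 (Z(t, G) = 8 - (2 + ((4 - 2)/(-2))*G)/3 = 8 - (2 + (-½*2)*G)/3 = 8 - (2 - G)/3 = 8 + (-⅔ + G/3) = 22/3 + G/3)
Z(C(-3), -17) - 323 = (22/3 + (⅓)*(-17)) - 323 = (22/3 - 17/3) - 323 = 5/3 - 323 = -964/3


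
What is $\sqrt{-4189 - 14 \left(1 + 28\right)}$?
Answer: $i \sqrt{4595} \approx 67.786 i$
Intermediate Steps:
$\sqrt{-4189 - 14 \left(1 + 28\right)} = \sqrt{-4189 - 406} = \sqrt{-4595} = i \sqrt{4595}$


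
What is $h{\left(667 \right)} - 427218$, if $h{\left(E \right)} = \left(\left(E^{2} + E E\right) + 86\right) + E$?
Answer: $463313$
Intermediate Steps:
$h{\left(E \right)} = 86 + E + 2 E^{2}$ ($h{\left(E \right)} = \left(\left(E^{2} + E^{2}\right) + 86\right) + E = \left(2 E^{2} + 86\right) + E = \left(86 + 2 E^{2}\right) + E = 86 + E + 2 E^{2}$)
$h{\left(667 \right)} - 427218 = \left(86 + 667 + 2 \cdot 667^{2}\right) - 427218 = \left(86 + 667 + 2 \cdot 444889\right) - 427218 = \left(86 + 667 + 889778\right) - 427218 = 890531 - 427218 = 463313$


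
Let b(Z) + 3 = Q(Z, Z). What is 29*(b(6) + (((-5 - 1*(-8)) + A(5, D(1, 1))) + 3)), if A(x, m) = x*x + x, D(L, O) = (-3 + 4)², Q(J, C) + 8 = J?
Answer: 899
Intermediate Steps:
Q(J, C) = -8 + J
b(Z) = -11 + Z (b(Z) = -3 + (-8 + Z) = -11 + Z)
D(L, O) = 1 (D(L, O) = 1² = 1)
A(x, m) = x + x² (A(x, m) = x² + x = x + x²)
29*(b(6) + (((-5 - 1*(-8)) + A(5, D(1, 1))) + 3)) = 29*((-11 + 6) + (((-5 - 1*(-8)) + 5*(1 + 5)) + 3)) = 29*(-5 + (((-5 + 8) + 5*6) + 3)) = 29*(-5 + ((3 + 30) + 3)) = 29*(-5 + (33 + 3)) = 29*(-5 + 36) = 29*31 = 899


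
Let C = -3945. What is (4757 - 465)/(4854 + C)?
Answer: 4292/909 ≈ 4.7217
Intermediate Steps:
(4757 - 465)/(4854 + C) = (4757 - 465)/(4854 - 3945) = 4292/909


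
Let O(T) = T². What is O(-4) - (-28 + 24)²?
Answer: 0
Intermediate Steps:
O(-4) - (-28 + 24)² = (-4)² - (-28 + 24)² = 16 - 1*(-4)² = 16 - 1*16 = 16 - 16 = 0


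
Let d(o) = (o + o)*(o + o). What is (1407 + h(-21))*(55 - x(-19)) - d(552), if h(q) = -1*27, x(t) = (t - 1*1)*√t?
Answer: -1142916 + 27600*I*√19 ≈ -1.1429e+6 + 1.2031e+5*I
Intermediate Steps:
x(t) = √t*(-1 + t) (x(t) = (t - 1)*√t = (-1 + t)*√t = √t*(-1 + t))
d(o) = 4*o² (d(o) = (2*o)*(2*o) = 4*o²)
h(q) = -27
(1407 + h(-21))*(55 - x(-19)) - d(552) = (1407 - 27)*(55 - √(-19)*(-1 - 19)) - 4*552² = 1380*(55 - I*√19*(-20)) - 4*304704 = 1380*(55 - (-20)*I*√19) - 1*1218816 = 1380*(55 + 20*I*√19) - 1218816 = (75900 + 27600*I*√19) - 1218816 = -1142916 + 27600*I*√19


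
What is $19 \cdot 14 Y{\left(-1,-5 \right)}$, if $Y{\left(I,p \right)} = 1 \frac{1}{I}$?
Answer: $-266$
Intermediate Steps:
$Y{\left(I,p \right)} = \frac{1}{I}$
$19 \cdot 14 Y{\left(-1,-5 \right)} = \frac{19 \cdot 14}{-1} = 266 \left(-1\right) = -266$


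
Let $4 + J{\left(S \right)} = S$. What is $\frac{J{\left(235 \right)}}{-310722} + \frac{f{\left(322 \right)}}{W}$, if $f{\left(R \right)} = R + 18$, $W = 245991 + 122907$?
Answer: $\frac{3405007}{19104120726} \approx 0.00017823$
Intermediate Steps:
$J{\left(S \right)} = -4 + S$
$W = 368898$
$f{\left(R \right)} = 18 + R$
$\frac{J{\left(235 \right)}}{-310722} + \frac{f{\left(322 \right)}}{W} = \frac{-4 + 235}{-310722} + \frac{18 + 322}{368898} = 231 \left(- \frac{1}{310722}\right) + 340 \cdot \frac{1}{368898} = - \frac{77}{103574} + \frac{170}{184449} = \frac{3405007}{19104120726}$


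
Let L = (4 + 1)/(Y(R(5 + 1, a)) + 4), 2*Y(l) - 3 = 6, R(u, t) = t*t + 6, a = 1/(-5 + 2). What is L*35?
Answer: 350/17 ≈ 20.588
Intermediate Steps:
a = -⅓ (a = 1/(-3) = -⅓ ≈ -0.33333)
R(u, t) = 6 + t² (R(u, t) = t² + 6 = 6 + t²)
Y(l) = 9/2 (Y(l) = 3/2 + (½)*6 = 3/2 + 3 = 9/2)
L = 10/17 (L = (4 + 1)/(9/2 + 4) = 5/(17/2) = 5*(2/17) = 10/17 ≈ 0.58823)
L*35 = (10/17)*35 = 350/17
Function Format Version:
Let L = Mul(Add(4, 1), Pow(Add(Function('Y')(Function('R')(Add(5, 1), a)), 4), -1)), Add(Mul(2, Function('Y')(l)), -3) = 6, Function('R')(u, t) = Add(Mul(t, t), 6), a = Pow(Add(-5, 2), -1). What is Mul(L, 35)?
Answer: Rational(350, 17) ≈ 20.588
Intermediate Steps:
a = Rational(-1, 3) (a = Pow(-3, -1) = Rational(-1, 3) ≈ -0.33333)
Function('R')(u, t) = Add(6, Pow(t, 2)) (Function('R')(u, t) = Add(Pow(t, 2), 6) = Add(6, Pow(t, 2)))
Function('Y')(l) = Rational(9, 2) (Function('Y')(l) = Add(Rational(3, 2), Mul(Rational(1, 2), 6)) = Add(Rational(3, 2), 3) = Rational(9, 2))
L = Rational(10, 17) (L = Mul(Add(4, 1), Pow(Add(Rational(9, 2), 4), -1)) = Mul(5, Pow(Rational(17, 2), -1)) = Mul(5, Rational(2, 17)) = Rational(10, 17) ≈ 0.58823)
Mul(L, 35) = Mul(Rational(10, 17), 35) = Rational(350, 17)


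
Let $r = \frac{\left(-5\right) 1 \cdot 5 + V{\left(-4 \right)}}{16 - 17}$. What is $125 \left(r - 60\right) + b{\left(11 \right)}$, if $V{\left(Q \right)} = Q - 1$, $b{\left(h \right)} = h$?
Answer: $-3739$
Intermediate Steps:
$V{\left(Q \right)} = -1 + Q$
$r = 30$ ($r = \frac{\left(-5\right) 1 \cdot 5 - 5}{16 - 17} = \frac{\left(-5\right) 5 - 5}{-1} = \left(-25 - 5\right) \left(-1\right) = \left(-30\right) \left(-1\right) = 30$)
$125 \left(r - 60\right) + b{\left(11 \right)} = 125 \left(30 - 60\right) + 11 = 125 \left(-30\right) + 11 = -3750 + 11 = -3739$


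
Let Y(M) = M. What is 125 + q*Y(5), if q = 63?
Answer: 440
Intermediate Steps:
125 + q*Y(5) = 125 + 63*5 = 125 + 315 = 440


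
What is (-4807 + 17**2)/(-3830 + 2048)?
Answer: 251/99 ≈ 2.5354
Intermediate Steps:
(-4807 + 17**2)/(-3830 + 2048) = (-4807 + 289)/(-1782) = -4518*(-1/1782) = 251/99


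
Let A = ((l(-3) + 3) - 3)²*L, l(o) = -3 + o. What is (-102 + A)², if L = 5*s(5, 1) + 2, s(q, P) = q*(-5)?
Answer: 20520900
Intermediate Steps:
s(q, P) = -5*q
L = -123 (L = 5*(-5*5) + 2 = 5*(-25) + 2 = -125 + 2 = -123)
A = -4428 (A = (((-3 - 3) + 3) - 3)²*(-123) = ((-6 + 3) - 3)²*(-123) = (-3 - 3)²*(-123) = (-6)²*(-123) = 36*(-123) = -4428)
(-102 + A)² = (-102 - 4428)² = (-4530)² = 20520900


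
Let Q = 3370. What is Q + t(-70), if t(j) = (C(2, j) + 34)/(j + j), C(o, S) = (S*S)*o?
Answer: 230983/70 ≈ 3299.8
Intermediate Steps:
C(o, S) = o*S**2 (C(o, S) = S**2*o = o*S**2)
t(j) = (34 + 2*j**2)/(2*j) (t(j) = (2*j**2 + 34)/(j + j) = (34 + 2*j**2)/((2*j)) = (34 + 2*j**2)*(1/(2*j)) = (34 + 2*j**2)/(2*j))
Q + t(-70) = 3370 + (-70 + 17/(-70)) = 3370 + (-70 + 17*(-1/70)) = 3370 + (-70 - 17/70) = 3370 - 4917/70 = 230983/70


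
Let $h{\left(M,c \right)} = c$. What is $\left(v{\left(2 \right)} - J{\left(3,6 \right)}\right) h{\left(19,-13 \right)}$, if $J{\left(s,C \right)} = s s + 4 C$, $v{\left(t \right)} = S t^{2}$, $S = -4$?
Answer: $637$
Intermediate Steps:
$v{\left(t \right)} = - 4 t^{2}$
$J{\left(s,C \right)} = s^{2} + 4 C$
$\left(v{\left(2 \right)} - J{\left(3,6 \right)}\right) h{\left(19,-13 \right)} = \left(- 4 \cdot 2^{2} - \left(3^{2} + 4 \cdot 6\right)\right) \left(-13\right) = \left(\left(-4\right) 4 - \left(9 + 24\right)\right) \left(-13\right) = \left(-16 - 33\right) \left(-13\right) = \left(-49\right) \left(-13\right) = 637$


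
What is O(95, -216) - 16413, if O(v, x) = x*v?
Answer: -36933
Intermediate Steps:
O(v, x) = v*x
O(95, -216) - 16413 = 95*(-216) - 16413 = -20520 - 16413 = -36933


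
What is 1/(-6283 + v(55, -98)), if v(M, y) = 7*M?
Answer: -1/5898 ≈ -0.00016955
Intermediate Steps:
1/(-6283 + v(55, -98)) = 1/(-6283 + 7*55) = 1/(-6283 + 385) = 1/(-5898) = -1/5898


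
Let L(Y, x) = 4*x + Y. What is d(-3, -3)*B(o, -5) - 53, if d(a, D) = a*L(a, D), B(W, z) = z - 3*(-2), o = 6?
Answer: -8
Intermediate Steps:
L(Y, x) = Y + 4*x
B(W, z) = 6 + z (B(W, z) = z + 6 = 6 + z)
d(a, D) = a*(a + 4*D)
d(-3, -3)*B(o, -5) - 53 = (-3*(-3 + 4*(-3)))*(6 - 5) - 53 = -3*(-3 - 12)*1 - 53 = -3*(-15)*1 - 53 = 45*1 - 53 = 45 - 53 = -8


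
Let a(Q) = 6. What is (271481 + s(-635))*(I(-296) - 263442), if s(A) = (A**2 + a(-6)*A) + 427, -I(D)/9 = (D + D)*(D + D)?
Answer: -2294325568614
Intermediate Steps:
I(D) = -36*D**2 (I(D) = -9*(D + D)*(D + D) = -9*2*D*2*D = -36*D**2)
s(A) = 427 + A**2 + 6*A (s(A) = (A**2 + 6*A) + 427 = 427 + A**2 + 6*A)
(271481 + s(-635))*(I(-296) - 263442) = (271481 + (427 + (-635)**2 + 6*(-635)))*(-36*(-296)**2 - 263442) = (271481 + (427 + 403225 - 3810))*(-36*87616 - 263442) = (271481 + 399842)*(-3154176 - 263442) = 671323*(-3417618) = -2294325568614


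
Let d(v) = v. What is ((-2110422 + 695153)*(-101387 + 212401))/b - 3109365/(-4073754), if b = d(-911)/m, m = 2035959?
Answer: 434369495443262787469797/1237063298 ≈ 3.5113e+14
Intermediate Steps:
b = -911/2035959 ≈ -0.00044745
((-2110422 + 695153)*(-101387 + 212401))/b - 3109365/(-4073754) = ((-2110422 + 695153)*(-101387 + 212401))/(-911/2035959) - 3109365/(-4073754) = -1415269*111014*(-2035959/911) - 3109365*(-1/4073754) = -157114672766*(-2035959/911) + 1036455/1357918 = 319879032049992594/911 + 1036455/1357918 = 434369495443262787469797/1237063298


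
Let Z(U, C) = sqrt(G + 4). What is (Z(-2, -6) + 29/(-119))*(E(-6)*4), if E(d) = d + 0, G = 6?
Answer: 696/119 - 24*sqrt(10) ≈ -70.046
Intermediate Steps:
E(d) = d
Z(U, C) = sqrt(10) (Z(U, C) = sqrt(6 + 4) = sqrt(10))
(Z(-2, -6) + 29/(-119))*(E(-6)*4) = (sqrt(10) + 29/(-119))*(-6*4) = (sqrt(10) + 29*(-1/119))*(-24) = (sqrt(10) - 29/119)*(-24) = (-29/119 + sqrt(10))*(-24) = 696/119 - 24*sqrt(10)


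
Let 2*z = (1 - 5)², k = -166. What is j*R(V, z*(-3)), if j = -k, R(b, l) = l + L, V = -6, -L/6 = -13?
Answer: 8964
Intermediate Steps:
L = 78 (L = -6*(-13) = 78)
z = 8 (z = (1 - 5)²/2 = (½)*(-4)² = (½)*16 = 8)
R(b, l) = 78 + l (R(b, l) = l + 78 = 78 + l)
j = 166 (j = -1*(-166) = 166)
j*R(V, z*(-3)) = 166*(78 + 8*(-3)) = 166*(78 - 24) = 166*54 = 8964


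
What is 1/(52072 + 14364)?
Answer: 1/66436 ≈ 1.5052e-5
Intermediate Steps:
1/(52072 + 14364) = 1/66436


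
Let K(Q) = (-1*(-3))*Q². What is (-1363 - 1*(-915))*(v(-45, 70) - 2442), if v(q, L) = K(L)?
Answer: -5491584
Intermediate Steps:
K(Q) = 3*Q²
v(q, L) = 3*L²
(-1363 - 1*(-915))*(v(-45, 70) - 2442) = (-1363 - 1*(-915))*(3*70² - 2442) = (-1363 + 915)*(3*4900 - 2442) = -448*(14700 - 2442) = -448*12258 = -5491584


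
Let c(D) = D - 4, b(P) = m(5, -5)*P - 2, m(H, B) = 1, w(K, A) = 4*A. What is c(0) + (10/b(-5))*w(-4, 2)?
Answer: -108/7 ≈ -15.429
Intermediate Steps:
b(P) = -2 + P (b(P) = 1*P - 2 = P - 2 = -2 + P)
c(D) = -4 + D
c(0) + (10/b(-5))*w(-4, 2) = (-4 + 0) + (10/(-2 - 5))*(4*2) = -4 + (10/(-7))*8 = -4 + (10*(-⅐))*8 = -4 - 10/7*8 = -4 - 80/7 = -108/7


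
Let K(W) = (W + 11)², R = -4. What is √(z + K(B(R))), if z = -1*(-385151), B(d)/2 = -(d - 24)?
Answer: 2*√97410 ≈ 624.21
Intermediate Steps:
B(d) = 48 - 2*d (B(d) = 2*(-(d - 24)) = 2*(-(-24 + d)) = 2*(24 - d) = 48 - 2*d)
K(W) = (11 + W)²
z = 385151
√(z + K(B(R))) = √(385151 + (11 + (48 - 2*(-4)))²) = √(385151 + (11 + (48 + 8))²) = √(385151 + (11 + 56)²) = √(385151 + 67²) = √(385151 + 4489) = √389640 = 2*√97410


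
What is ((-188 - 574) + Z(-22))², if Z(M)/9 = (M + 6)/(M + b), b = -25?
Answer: 1272348900/2209 ≈ 5.7598e+5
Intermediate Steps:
Z(M) = 9*(6 + M)/(-25 + M) (Z(M) = 9*((M + 6)/(M - 25)) = 9*((6 + M)/(-25 + M)) = 9*(6 + M)/(-25 + M))
((-188 - 574) + Z(-22))² = ((-188 - 574) + 9*(6 - 22)/(-25 - 22))² = (-762 + 9*(-16)/(-47))² = (-762 + 9*(-1/47)*(-16))² = (-762 + 144/47)² = (-35670/47)² = 1272348900/2209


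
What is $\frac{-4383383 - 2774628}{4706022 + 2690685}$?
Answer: $- \frac{7158011}{7396707} \approx -0.96773$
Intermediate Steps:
$\frac{-4383383 - 2774628}{4706022 + 2690685} = - \frac{7158011}{7396707}$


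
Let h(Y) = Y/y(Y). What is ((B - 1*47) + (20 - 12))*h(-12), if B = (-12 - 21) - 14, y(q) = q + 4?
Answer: -129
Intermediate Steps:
y(q) = 4 + q
h(Y) = Y/(4 + Y)
B = -47 (B = -33 - 14 = -47)
((B - 1*47) + (20 - 12))*h(-12) = ((-47 - 1*47) + (20 - 12))*(-12/(4 - 12)) = ((-47 - 47) + 8)*(-12/(-8)) = (-94 + 8)*(-12*(-⅛)) = -86*3/2 = -129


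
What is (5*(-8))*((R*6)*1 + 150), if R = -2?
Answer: -5520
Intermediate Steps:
(5*(-8))*((R*6)*1 + 150) = (5*(-8))*(-2*6*1 + 150) = -40*(-12*1 + 150) = -40*(-12 + 150) = -40*138 = -5520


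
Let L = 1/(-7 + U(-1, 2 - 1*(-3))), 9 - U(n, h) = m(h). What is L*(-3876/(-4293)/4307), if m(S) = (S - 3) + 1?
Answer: -1292/6163317 ≈ -0.00020963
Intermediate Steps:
m(S) = -2 + S (m(S) = (-3 + S) + 1 = -2 + S)
U(n, h) = 11 - h (U(n, h) = 9 - (-2 + h) = 9 + (2 - h) = 11 - h)
L = -1 (L = 1/(-7 + (11 - (2 - 1*(-3)))) = 1/(-7 + (11 - (2 + 3))) = 1/(-7 + (11 - 1*5)) = 1/(-7 + (11 - 5)) = 1/(-7 + 6) = 1/(-1) = -1)
L*(-3876/(-4293)/4307) = -(-3876/(-4293))/4307 = -(-3876*(-1/4293))/4307 = -1292/(1431*4307) = -1*1292/6163317 = -1292/6163317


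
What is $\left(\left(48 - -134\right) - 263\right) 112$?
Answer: $-9072$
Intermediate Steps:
$\left(\left(48 - -134\right) - 263\right) 112 = \left(\left(48 + 134\right) - 263\right) 112 = \left(182 - 263\right) 112 = \left(-81\right) 112 = -9072$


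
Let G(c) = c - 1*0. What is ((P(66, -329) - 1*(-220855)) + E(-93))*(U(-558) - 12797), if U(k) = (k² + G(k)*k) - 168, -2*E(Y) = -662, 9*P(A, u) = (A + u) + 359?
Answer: 404632629170/3 ≈ 1.3488e+11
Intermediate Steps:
G(c) = c (G(c) = c + 0 = c)
P(A, u) = 359/9 + A/9 + u/9 (P(A, u) = ((A + u) + 359)/9 = (359 + A + u)/9 = 359/9 + A/9 + u/9)
E(Y) = 331 (E(Y) = -½*(-662) = 331)
U(k) = -168 + 2*k² (U(k) = (k² + k*k) - 168 = (k² + k²) - 168 = 2*k² - 168 = -168 + 2*k²)
((P(66, -329) - 1*(-220855)) + E(-93))*(U(-558) - 12797) = (((359/9 + (⅑)*66 + (⅑)*(-329)) - 1*(-220855)) + 331)*((-168 + 2*(-558)²) - 12797) = (((359/9 + 22/3 - 329/9) + 220855) + 331)*((-168 + 2*311364) - 12797) = ((32/3 + 220855) + 331)*((-168 + 622728) - 12797) = (662597/3 + 331)*(622560 - 12797) = (663590/3)*609763 = 404632629170/3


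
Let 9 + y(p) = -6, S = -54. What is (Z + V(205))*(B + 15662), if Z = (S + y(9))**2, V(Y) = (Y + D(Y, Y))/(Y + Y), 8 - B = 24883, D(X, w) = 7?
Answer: -8992910643/205 ≈ -4.3868e+7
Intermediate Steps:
B = -24875 (B = 8 - 1*24883 = 8 - 24883 = -24875)
y(p) = -15 (y(p) = -9 - 6 = -15)
V(Y) = (7 + Y)/(2*Y) (V(Y) = (Y + 7)/(Y + Y) = (7 + Y)/((2*Y)) = (7 + Y)*(1/(2*Y)) = (7 + Y)/(2*Y))
Z = 4761 (Z = (-54 - 15)**2 = (-69)**2 = 4761)
(Z + V(205))*(B + 15662) = (4761 + (1/2)*(7 + 205)/205)*(-24875 + 15662) = (4761 + (1/2)*(1/205)*212)*(-9213) = (4761 + 106/205)*(-9213) = (976111/205)*(-9213) = -8992910643/205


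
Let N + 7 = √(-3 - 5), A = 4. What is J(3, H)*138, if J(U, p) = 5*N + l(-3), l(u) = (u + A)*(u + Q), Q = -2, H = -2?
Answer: -5520 + 1380*I*√2 ≈ -5520.0 + 1951.6*I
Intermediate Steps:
l(u) = (-2 + u)*(4 + u) (l(u) = (u + 4)*(u - 2) = (4 + u)*(-2 + u) = (-2 + u)*(4 + u))
N = -7 + 2*I*√2 (N = -7 + √(-3 - 5) = -7 + √(-8) = -7 + 2*I*√2 ≈ -7.0 + 2.8284*I)
J(U, p) = -40 + 10*I*√2 (J(U, p) = 5*(-7 + 2*I*√2) + (-8 + (-3)² + 2*(-3)) = (-35 + 10*I*√2) + (-8 + 9 - 6) = (-35 + 10*I*√2) - 5 = -40 + 10*I*√2)
J(3, H)*138 = (-40 + 10*I*√2)*138 = -5520 + 1380*I*√2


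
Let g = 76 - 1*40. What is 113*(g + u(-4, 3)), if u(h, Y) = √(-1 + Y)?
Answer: 4068 + 113*√2 ≈ 4227.8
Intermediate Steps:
g = 36 (g = 76 - 40 = 36)
113*(g + u(-4, 3)) = 113*(36 + √(-1 + 3)) = 113*(36 + √2) = 4068 + 113*√2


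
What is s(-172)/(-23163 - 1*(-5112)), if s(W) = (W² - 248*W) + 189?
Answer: -24143/6017 ≈ -4.0125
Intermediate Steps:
s(W) = 189 + W² - 248*W
s(-172)/(-23163 - 1*(-5112)) = (189 + (-172)² - 248*(-172))/(-23163 - 1*(-5112)) = (189 + 29584 + 42656)/(-23163 + 5112) = 72429/(-18051) = 72429*(-1/18051) = -24143/6017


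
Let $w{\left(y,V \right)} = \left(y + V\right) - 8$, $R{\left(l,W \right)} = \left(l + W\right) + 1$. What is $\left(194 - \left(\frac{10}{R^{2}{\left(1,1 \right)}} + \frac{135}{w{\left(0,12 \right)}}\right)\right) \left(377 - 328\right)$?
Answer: $\frac{280721}{36} \approx 7797.8$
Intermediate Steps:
$R{\left(l,W \right)} = 1 + W + l$ ($R{\left(l,W \right)} = \left(W + l\right) + 1 = 1 + W + l$)
$w{\left(y,V \right)} = -8 + V + y$ ($w{\left(y,V \right)} = \left(V + y\right) - 8 = -8 + V + y$)
$\left(194 - \left(\frac{10}{R^{2}{\left(1,1 \right)}} + \frac{135}{w{\left(0,12 \right)}}\right)\right) \left(377 - 328\right) = \left(194 - \left(\frac{10}{\left(1 + 1 + 1\right)^{2}} + \frac{135}{-8 + 12 + 0}\right)\right) \left(377 - 328\right) = \left(194 - \left(\frac{10}{9} + \frac{135}{4}\right)\right) 49 = \left(194 - \left(\frac{135}{4} + \frac{10}{9}\right)\right) 49 = \left(194 - \frac{1255}{36}\right) 49 = \frac{5729}{36} \cdot 49 = \frac{280721}{36}$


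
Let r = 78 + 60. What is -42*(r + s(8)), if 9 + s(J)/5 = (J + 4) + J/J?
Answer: -6636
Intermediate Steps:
r = 138
s(J) = -20 + 5*J (s(J) = -45 + 5*((J + 4) + J/J) = -45 + 5*((4 + J) + 1) = -45 + 5*(5 + J) = -45 + (25 + 5*J) = -20 + 5*J)
-42*(r + s(8)) = -42*(138 + (-20 + 5*8)) = -42*(138 + (-20 + 40)) = -42*(138 + 20) = -42*158 = -6636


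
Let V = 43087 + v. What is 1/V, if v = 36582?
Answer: 1/79669 ≈ 1.2552e-5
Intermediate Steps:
V = 79669 (V = 43087 + 36582 = 79669)
1/V = 1/79669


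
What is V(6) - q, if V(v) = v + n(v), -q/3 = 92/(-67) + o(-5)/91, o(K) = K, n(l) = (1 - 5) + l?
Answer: 22655/6097 ≈ 3.7158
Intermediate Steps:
n(l) = -4 + l
q = 26121/6097 (q = -3*(92/(-67) - 5/91) = -3*(92*(-1/67) - 5*1/91) = -3*(-92/67 - 5/91) = -3*(-8707/6097) = 26121/6097 ≈ 4.2842)
V(v) = -4 + 2*v (V(v) = v + (-4 + v) = -4 + 2*v)
V(6) - q = (-4 + 2*6) - 1*26121/6097 = (-4 + 12) - 26121/6097 = 8 - 26121/6097 = 22655/6097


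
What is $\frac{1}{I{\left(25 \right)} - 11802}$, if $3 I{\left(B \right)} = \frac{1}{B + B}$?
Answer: $- \frac{150}{1770299} \approx -8.4731 \cdot 10^{-5}$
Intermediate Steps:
$I{\left(B \right)} = \frac{1}{6 B}$ ($I{\left(B \right)} = \frac{1}{3 \left(B + B\right)} = \frac{1}{3 \cdot 2 B} = \frac{\frac{1}{2} \frac{1}{B}}{3} = \frac{1}{6 B}$)
$\frac{1}{I{\left(25 \right)} - 11802} = \frac{1}{\frac{1}{6 \cdot 25} - 11802} = \frac{1}{\frac{1}{6} \cdot \frac{1}{25} - 11802} = \frac{1}{\frac{1}{150} - 11802} = \frac{1}{- \frac{1770299}{150}} = - \frac{150}{1770299}$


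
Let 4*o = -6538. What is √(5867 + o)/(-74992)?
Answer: -√16930/149984 ≈ -0.00086753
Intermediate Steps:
o = -3269/2 (o = (¼)*(-6538) = -3269/2 ≈ -1634.5)
√(5867 + o)/(-74992) = √(5867 - 3269/2)/(-74992) = √(8465/2)*(-1/74992) = (√16930/2)*(-1/74992) = -√16930/149984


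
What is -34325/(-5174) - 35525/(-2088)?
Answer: 4404775/186264 ≈ 23.648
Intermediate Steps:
-34325/(-5174) - 35525/(-2088) = -34325*(-1/5174) - 35525*(-1/2088) = 34325/5174 + 1225/72 = 4404775/186264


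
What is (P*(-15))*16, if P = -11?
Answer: 2640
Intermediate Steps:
(P*(-15))*16 = -11*(-15)*16 = 165*16 = 2640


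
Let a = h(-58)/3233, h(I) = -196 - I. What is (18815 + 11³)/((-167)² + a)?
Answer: 65132018/90164999 ≈ 0.72236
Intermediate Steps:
a = -138/3233 (a = (-196 - 1*(-58))/3233 = (-196 + 58)*(1/3233) = -138*1/3233 = -138/3233 ≈ -0.042685)
(18815 + 11³)/((-167)² + a) = (18815 + 11³)/((-167)² - 138/3233) = (18815 + 1331)/(27889 - 138/3233) = 20146/(90164999/3233) = 20146*(3233/90164999) = 65132018/90164999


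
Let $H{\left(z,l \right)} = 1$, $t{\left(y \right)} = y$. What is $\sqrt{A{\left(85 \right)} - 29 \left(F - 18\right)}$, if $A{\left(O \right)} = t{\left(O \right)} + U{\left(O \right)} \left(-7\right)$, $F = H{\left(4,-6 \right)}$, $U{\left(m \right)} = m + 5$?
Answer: $2 i \sqrt{13} \approx 7.2111 i$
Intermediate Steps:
$U{\left(m \right)} = 5 + m$
$F = 1$
$A{\left(O \right)} = -35 - 6 O$ ($A{\left(O \right)} = O + \left(5 + O\right) \left(-7\right) = O - \left(35 + 7 O\right) = -35 - 6 O$)
$\sqrt{A{\left(85 \right)} - 29 \left(F - 18\right)} = \sqrt{\left(-35 - 510\right) - 29 \left(1 - 18\right)} = \sqrt{\left(-35 - 510\right) - -493} = \sqrt{-545 + 493} = \sqrt{-52} = 2 i \sqrt{13}$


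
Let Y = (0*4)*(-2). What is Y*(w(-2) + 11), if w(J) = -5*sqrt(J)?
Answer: 0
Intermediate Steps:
Y = 0 (Y = 0*(-2) = 0)
Y*(w(-2) + 11) = 0*(-5*I*sqrt(2) + 11) = 0*(11 - 5*I*sqrt(2)) = 0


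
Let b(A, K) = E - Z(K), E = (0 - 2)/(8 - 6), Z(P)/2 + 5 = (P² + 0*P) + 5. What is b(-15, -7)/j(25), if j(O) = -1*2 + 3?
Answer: -99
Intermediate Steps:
Z(P) = 2*P² (Z(P) = -10 + 2*((P² + 0*P) + 5) = -10 + 2*((P² + 0) + 5) = -10 + 2*(P² + 5) = -10 + 2*(5 + P²) = -10 + (10 + 2*P²) = 2*P²)
E = -1 (E = -2/2 = -2*½ = -1)
b(A, K) = -1 - 2*K²
j(O) = 1 (j(O) = -2 + 3 = 1)
b(-15, -7)/j(25) = (-1 - 2*(-7)²)/1 = (-1 - 2*49)*1 = (-1 - 98)*1 = -99*1 = -99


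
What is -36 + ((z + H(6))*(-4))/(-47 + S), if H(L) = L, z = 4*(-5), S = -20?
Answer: -2468/67 ≈ -36.836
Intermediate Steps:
z = -20
-36 + ((z + H(6))*(-4))/(-47 + S) = -36 + ((-20 + 6)*(-4))/(-47 - 20) = -36 + (-14*(-4))/(-67) = -36 - 1/67*56 = -36 - 56/67 = -2468/67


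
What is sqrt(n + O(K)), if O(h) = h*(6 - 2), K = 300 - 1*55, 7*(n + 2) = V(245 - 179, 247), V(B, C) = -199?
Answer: 17*sqrt(161)/7 ≈ 30.815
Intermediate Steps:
n = -213/7 (n = -2 + (1/7)*(-199) = -2 - 199/7 = -213/7 ≈ -30.429)
K = 245 (K = 300 - 55 = 245)
O(h) = 4*h (O(h) = h*4 = 4*h)
sqrt(n + O(K)) = sqrt(-213/7 + 4*245) = sqrt(-213/7 + 980) = sqrt(6647/7) = 17*sqrt(161)/7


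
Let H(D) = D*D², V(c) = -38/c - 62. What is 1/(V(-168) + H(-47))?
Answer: -84/8726321 ≈ -9.6260e-6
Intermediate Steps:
V(c) = -62 - 38/c
H(D) = D³
1/(V(-168) + H(-47)) = 1/((-62 - 38/(-168)) + (-47)³) = 1/((-62 - 38*(-1/168)) - 103823) = 1/((-62 + 19/84) - 103823) = 1/(-5189/84 - 103823) = 1/(-8726321/84) = -84/8726321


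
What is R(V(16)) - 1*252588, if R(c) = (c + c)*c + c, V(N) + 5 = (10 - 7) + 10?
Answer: -252452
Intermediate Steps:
V(N) = 8 (V(N) = -5 + ((10 - 7) + 10) = -5 + (3 + 10) = -5 + 13 = 8)
R(c) = c + 2*c² (R(c) = (2*c)*c + c = 2*c² + c = c + 2*c²)
R(V(16)) - 1*252588 = 8*(1 + 2*8) - 1*252588 = 8*(1 + 16) - 252588 = 8*17 - 252588 = 136 - 252588 = -252452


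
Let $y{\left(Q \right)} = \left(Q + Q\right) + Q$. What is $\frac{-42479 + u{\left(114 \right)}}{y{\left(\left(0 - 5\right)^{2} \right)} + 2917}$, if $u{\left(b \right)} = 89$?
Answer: $- \frac{21195}{1496} \approx -14.168$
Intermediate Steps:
$y{\left(Q \right)} = 3 Q$ ($y{\left(Q \right)} = 2 Q + Q = 3 Q$)
$\frac{-42479 + u{\left(114 \right)}}{y{\left(\left(0 - 5\right)^{2} \right)} + 2917} = \frac{-42479 + 89}{3 \left(0 - 5\right)^{2} + 2917} = - \frac{42390}{3 \left(-5\right)^{2} + 2917} = - \frac{42390}{3 \cdot 25 + 2917} = - \frac{42390}{75 + 2917} = - \frac{42390}{2992} = \left(-42390\right) \frac{1}{2992} = - \frac{21195}{1496}$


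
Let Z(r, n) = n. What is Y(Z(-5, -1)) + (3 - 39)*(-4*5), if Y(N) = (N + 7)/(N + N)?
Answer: 717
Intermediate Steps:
Y(N) = (7 + N)/(2*N) (Y(N) = (7 + N)/((2*N)) = (7 + N)*(1/(2*N)) = (7 + N)/(2*N))
Y(Z(-5, -1)) + (3 - 39)*(-4*5) = (1/2)*(7 - 1)/(-1) + (3 - 39)*(-4*5) = (1/2)*(-1)*6 - 36*(-20) = -3 + 720 = 717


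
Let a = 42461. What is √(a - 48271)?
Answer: I*√5810 ≈ 76.223*I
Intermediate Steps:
√(a - 48271) = √(42461 - 48271) = √(-5810) = I*√5810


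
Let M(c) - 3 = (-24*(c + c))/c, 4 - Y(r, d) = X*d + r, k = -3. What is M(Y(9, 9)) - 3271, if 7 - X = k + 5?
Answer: -3316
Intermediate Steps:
X = 5 (X = 7 - (-3 + 5) = 7 - 1*2 = 7 - 2 = 5)
Y(r, d) = 4 - r - 5*d (Y(r, d) = 4 - (5*d + r) = 4 - (r + 5*d) = 4 + (-r - 5*d) = 4 - r - 5*d)
M(c) = -45 (M(c) = 3 + (-24*(c + c))/c = 3 + (-48*c)/c = 3 - 48 = -45)
M(Y(9, 9)) - 3271 = -45 - 3271 = -3316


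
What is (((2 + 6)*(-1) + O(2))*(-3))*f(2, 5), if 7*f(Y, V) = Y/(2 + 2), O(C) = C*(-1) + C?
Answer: 12/7 ≈ 1.7143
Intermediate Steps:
O(C) = 0 (O(C) = -C + C = 0)
f(Y, V) = Y/28 (f(Y, V) = (Y/(2 + 2))/7 = (Y/4)/7 = Y/28)
(((2 + 6)*(-1) + O(2))*(-3))*f(2, 5) = (((2 + 6)*(-1) + 0)*(-3))*((1/28)*2) = ((8*(-1) + 0)*(-3))*(1/14) = ((-8 + 0)*(-3))*(1/14) = -8*(-3)*(1/14) = 24*(1/14) = 12/7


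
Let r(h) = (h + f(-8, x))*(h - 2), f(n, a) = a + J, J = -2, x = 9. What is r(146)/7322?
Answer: 11016/3661 ≈ 3.0090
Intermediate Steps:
f(n, a) = -2 + a (f(n, a) = a - 2 = -2 + a)
r(h) = (-2 + h)*(7 + h) (r(h) = (h + (-2 + 9))*(h - 2) = (h + 7)*(-2 + h) = (7 + h)*(-2 + h) = (-2 + h)*(7 + h))
r(146)/7322 = (-14 + 146² + 5*146)/7322 = (-14 + 21316 + 730)*(1/7322) = 22032*(1/7322) = 11016/3661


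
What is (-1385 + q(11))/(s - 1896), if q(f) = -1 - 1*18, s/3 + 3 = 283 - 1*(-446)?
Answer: -234/47 ≈ -4.9787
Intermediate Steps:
s = 2178 (s = -9 + 3*(283 - 1*(-446)) = -9 + 3*(283 + 446) = -9 + 3*729 = -9 + 2187 = 2178)
q(f) = -19 (q(f) = -1 - 18 = -19)
(-1385 + q(11))/(s - 1896) = (-1385 - 19)/(2178 - 1896) = -1404/282 = -1404*1/282 = -234/47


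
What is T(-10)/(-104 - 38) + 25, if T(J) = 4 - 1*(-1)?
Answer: 3545/142 ≈ 24.965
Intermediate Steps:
T(J) = 5 (T(J) = 4 + 1 = 5)
T(-10)/(-104 - 38) + 25 = 5/(-104 - 38) + 25 = 5/(-142) + 25 = 5*(-1/142) + 25 = -5/142 + 25 = 3545/142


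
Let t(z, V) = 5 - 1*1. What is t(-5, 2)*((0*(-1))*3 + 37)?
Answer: 148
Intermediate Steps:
t(z, V) = 4 (t(z, V) = 5 - 1 = 4)
t(-5, 2)*((0*(-1))*3 + 37) = 4*((0*(-1))*3 + 37) = 4*(0*3 + 37) = 4*(0 + 37) = 4*37 = 148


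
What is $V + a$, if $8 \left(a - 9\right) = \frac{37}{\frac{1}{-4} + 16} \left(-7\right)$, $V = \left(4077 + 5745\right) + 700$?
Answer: $\frac{189521}{18} \approx 10529.0$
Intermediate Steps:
$V = 10522$ ($V = 9822 + 700 = 10522$)
$a = \frac{125}{18}$ ($a = 9 + \frac{\frac{37}{\frac{1}{-4} + 16} \left(-7\right)}{8} = 9 + \frac{\frac{37}{- \frac{1}{4} + 16} \left(-7\right)}{8} = 9 + \frac{\frac{37}{\frac{63}{4}} \left(-7\right)}{8} = 9 + \frac{37 \cdot \frac{4}{63} \left(-7\right)}{8} = 9 + \frac{\frac{148}{63} \left(-7\right)}{8} = 9 + \frac{1}{8} \left(- \frac{148}{9}\right) = 9 - \frac{37}{18} = \frac{125}{18} \approx 6.9444$)
$V + a = 10522 + \frac{125}{18} = \frac{189521}{18}$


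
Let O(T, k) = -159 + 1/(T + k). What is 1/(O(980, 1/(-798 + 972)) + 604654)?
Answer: 170521/103079092069 ≈ 1.6543e-6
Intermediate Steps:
1/(O(980, 1/(-798 + 972)) + 604654) = 1/((1 - 159*980 - 159/(-798 + 972))/(980 + 1/(-798 + 972)) + 604654) = 1/((1 - 155820 - 159/174)/(980 + 1/174) + 604654) = 1/((1 - 155820 - 159*1/174)/(980 + 1/174) + 604654) = 1/((1 - 155820 - 53/58)/(170521/174) + 604654) = 1/((174/170521)*(-9037555/58) + 604654) = 1/(-27112665/170521 + 604654) = 1/(103079092069/170521) = 170521/103079092069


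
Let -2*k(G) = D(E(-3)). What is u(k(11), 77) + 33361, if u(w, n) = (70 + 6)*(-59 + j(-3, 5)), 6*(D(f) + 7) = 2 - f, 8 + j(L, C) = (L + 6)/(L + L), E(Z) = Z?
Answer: 28231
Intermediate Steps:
j(L, C) = -8 + (6 + L)/(2*L) (j(L, C) = -8 + (L + 6)/(L + L) = -8 + (6 + L)/((2*L)) = -8 + (6 + L)*(1/(2*L)) = -8 + (6 + L)/(2*L))
D(f) = -20/3 - f/6 (D(f) = -7 + (2 - f)/6 = -7 + (1/3 - f/6) = -20/3 - f/6)
k(G) = 37/12 (k(G) = -(-20/3 - 1/6*(-3))/2 = -(-20/3 + 1/2)/2 = -1/2*(-37/6) = 37/12)
u(w, n) = -5130 (u(w, n) = (70 + 6)*(-59 + (-15/2 + 3/(-3))) = 76*(-59 + (-15/2 + 3*(-1/3))) = 76*(-59 + (-15/2 - 1)) = 76*(-59 - 17/2) = 76*(-135/2) = -5130)
u(k(11), 77) + 33361 = -5130 + 33361 = 28231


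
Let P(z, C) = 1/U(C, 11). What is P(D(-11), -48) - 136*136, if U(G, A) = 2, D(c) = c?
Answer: -36991/2 ≈ -18496.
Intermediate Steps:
P(z, C) = ½ (P(z, C) = 1/2 = ½)
P(D(-11), -48) - 136*136 = ½ - 136*136 = ½ - 1*18496 = ½ - 18496 = -36991/2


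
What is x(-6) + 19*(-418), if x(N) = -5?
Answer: -7947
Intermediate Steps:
x(-6) + 19*(-418) = -5 + 19*(-418) = -5 - 7942 = -7947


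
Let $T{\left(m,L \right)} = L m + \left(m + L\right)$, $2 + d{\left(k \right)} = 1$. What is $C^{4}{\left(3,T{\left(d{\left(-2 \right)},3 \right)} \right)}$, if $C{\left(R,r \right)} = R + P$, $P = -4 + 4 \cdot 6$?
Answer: $279841$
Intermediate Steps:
$d{\left(k \right)} = -1$ ($d{\left(k \right)} = -2 + 1 = -1$)
$P = 20$ ($P = -4 + 24 = 20$)
$T{\left(m,L \right)} = L + m + L m$ ($T{\left(m,L \right)} = L m + \left(L + m\right) = L + m + L m$)
$C{\left(R,r \right)} = 20 + R$ ($C{\left(R,r \right)} = R + 20 = 20 + R$)
$C^{4}{\left(3,T{\left(d{\left(-2 \right)},3 \right)} \right)} = \left(20 + 3\right)^{4} = 23^{4} = 279841$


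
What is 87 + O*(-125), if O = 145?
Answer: -18038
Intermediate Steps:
87 + O*(-125) = 87 + 145*(-125) = 87 - 18125 = -18038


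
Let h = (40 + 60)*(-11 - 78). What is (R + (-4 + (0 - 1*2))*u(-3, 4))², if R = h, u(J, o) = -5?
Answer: 78676900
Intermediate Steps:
h = -8900 (h = 100*(-89) = -8900)
R = -8900
(R + (-4 + (0 - 1*2))*u(-3, 4))² = (-8900 + (-4 + (0 - 1*2))*(-5))² = (-8900 + (-4 + (0 - 2))*(-5))² = (-8900 + (-4 - 2)*(-5))² = (-8900 - 6*(-5))² = (-8900 + 30)² = (-8870)² = 78676900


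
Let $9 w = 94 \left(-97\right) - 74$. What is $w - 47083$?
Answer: $- \frac{144313}{3} \approx -48104.0$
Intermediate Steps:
$w = - \frac{3064}{3}$ ($w = \frac{94 \left(-97\right) - 74}{9} = \frac{-9118 - 74}{9} = \frac{1}{9} \left(-9192\right) = - \frac{3064}{3} \approx -1021.3$)
$w - 47083 = - \frac{3064}{3} - 47083 = - \frac{144313}{3}$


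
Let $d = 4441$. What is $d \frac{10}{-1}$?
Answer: $-44410$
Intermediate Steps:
$d \frac{10}{-1} = 4441 \frac{10}{-1} = 4441 \cdot 10 \left(-1\right) = 4441 \left(-10\right) = -44410$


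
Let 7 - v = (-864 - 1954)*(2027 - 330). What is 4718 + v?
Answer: 4786871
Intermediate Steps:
v = 4782153 (v = 7 - (-864 - 1954)*(2027 - 330) = 7 - (-2818)*1697 = 7 - 1*(-4782146) = 7 + 4782146 = 4782153)
4718 + v = 4718 + 4782153 = 4786871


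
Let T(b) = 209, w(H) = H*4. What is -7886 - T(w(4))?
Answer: -8095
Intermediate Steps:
w(H) = 4*H
-7886 - T(w(4)) = -7886 - 1*209 = -7886 - 209 = -8095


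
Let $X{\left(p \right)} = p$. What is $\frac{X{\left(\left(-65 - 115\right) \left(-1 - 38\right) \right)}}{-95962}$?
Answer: $- \frac{3510}{47981} \approx -0.073154$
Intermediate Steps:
$\frac{X{\left(\left(-65 - 115\right) \left(-1 - 38\right) \right)}}{-95962} = \frac{\left(-65 - 115\right) \left(-1 - 38\right)}{-95962} = \left(-180\right) \left(-39\right) \left(- \frac{1}{95962}\right) = 7020 \left(- \frac{1}{95962}\right) = - \frac{3510}{47981}$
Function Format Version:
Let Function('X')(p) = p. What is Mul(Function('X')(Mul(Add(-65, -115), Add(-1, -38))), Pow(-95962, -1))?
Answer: Rational(-3510, 47981) ≈ -0.073154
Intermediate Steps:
Mul(Function('X')(Mul(Add(-65, -115), Add(-1, -38))), Pow(-95962, -1)) = Mul(Mul(Add(-65, -115), Add(-1, -38)), Pow(-95962, -1)) = Mul(Mul(-180, -39), Rational(-1, 95962)) = Mul(7020, Rational(-1, 95962)) = Rational(-3510, 47981)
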